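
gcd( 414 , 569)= 1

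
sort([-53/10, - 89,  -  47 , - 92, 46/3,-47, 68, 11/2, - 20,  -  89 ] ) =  [ - 92,-89, - 89,-47, - 47,-20, - 53/10, 11/2, 46/3, 68]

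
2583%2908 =2583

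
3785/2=3785/2 = 1892.50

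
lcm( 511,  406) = 29638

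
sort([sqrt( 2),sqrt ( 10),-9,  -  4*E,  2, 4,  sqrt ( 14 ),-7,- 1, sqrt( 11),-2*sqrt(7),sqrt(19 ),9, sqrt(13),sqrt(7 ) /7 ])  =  [ - 4 * E , - 9 , - 7,- 2*sqrt(7) , - 1,  sqrt(7)/7,sqrt(2), 2,sqrt(10), sqrt( 11),  sqrt( 13 ),  sqrt(14) , 4, sqrt(19), 9]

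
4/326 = 2/163 = 0.01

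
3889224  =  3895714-6490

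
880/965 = 176/193 = 0.91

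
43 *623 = 26789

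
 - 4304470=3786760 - 8091230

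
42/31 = 1 + 11/31= 1.35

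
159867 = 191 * 837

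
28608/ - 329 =- 87+15/329  =  - 86.95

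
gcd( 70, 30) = 10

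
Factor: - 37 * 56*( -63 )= 130536 = 2^3*3^2*7^2 * 37^1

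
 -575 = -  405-170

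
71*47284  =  3357164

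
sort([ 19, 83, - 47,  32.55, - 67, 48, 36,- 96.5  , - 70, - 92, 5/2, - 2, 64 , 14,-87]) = [ - 96.5, - 92, - 87 ,-70, - 67, - 47, - 2, 5/2,14, 19,32.55,36, 48, 64,83 ]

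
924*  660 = 609840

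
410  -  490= - 80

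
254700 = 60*4245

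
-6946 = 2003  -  8949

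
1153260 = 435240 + 718020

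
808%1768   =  808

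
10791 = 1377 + 9414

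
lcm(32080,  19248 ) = 96240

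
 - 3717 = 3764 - 7481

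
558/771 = 186/257 = 0.72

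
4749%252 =213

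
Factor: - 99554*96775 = - 9634338350 =-  2^1 * 5^2*7^3*13^1*79^1*547^1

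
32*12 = 384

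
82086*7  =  574602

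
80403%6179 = 76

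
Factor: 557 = 557^1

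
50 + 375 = 425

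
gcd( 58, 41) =1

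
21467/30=715 + 17/30 = 715.57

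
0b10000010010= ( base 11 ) 868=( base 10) 1042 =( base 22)238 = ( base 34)UM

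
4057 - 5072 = - 1015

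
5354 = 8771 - 3417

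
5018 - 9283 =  - 4265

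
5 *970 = 4850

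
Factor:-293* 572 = -167596 = -2^2*11^1*13^1*293^1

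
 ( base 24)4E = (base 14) 7C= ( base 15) 75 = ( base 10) 110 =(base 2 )1101110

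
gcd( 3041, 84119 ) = 1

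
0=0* 4621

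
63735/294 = 216 + 11/14 = 216.79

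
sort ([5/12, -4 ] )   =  [ - 4,5/12] 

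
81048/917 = 81048/917=88.38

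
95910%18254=4640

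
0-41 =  - 41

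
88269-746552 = -658283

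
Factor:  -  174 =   -  2^1 *3^1 * 29^1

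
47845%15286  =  1987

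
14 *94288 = 1320032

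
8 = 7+1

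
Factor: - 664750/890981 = - 2^1*5^3*7^( - 1)*13^( - 1 )*2659^1*9791^( - 1 ) 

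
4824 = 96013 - 91189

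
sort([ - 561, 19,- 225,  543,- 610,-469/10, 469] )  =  [ - 610,- 561, - 225, - 469/10,19, 469,543]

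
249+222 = 471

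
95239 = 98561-3322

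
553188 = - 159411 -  - 712599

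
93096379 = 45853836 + 47242543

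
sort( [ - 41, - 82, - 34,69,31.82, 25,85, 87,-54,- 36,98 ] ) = [ - 82, - 54,  -  41, - 36, - 34,25,31.82, 69,85, 87,98]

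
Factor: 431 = 431^1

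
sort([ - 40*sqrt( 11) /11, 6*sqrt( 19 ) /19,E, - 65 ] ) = [ - 65,-40*sqrt( 11 ) /11, 6*sqrt( 19) /19, E]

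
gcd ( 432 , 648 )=216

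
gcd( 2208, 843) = 3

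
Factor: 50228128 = 2^5*43^1*173^1*211^1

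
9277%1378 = 1009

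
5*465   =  2325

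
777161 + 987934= 1765095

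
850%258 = 76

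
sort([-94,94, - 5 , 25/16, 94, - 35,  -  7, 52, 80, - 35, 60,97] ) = [ - 94, - 35, -35, - 7, - 5,  25/16,52, 60,80,94,94,97]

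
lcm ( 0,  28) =0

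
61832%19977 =1901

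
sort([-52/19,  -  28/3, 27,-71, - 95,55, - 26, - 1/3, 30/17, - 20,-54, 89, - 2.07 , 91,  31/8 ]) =[ - 95,-71, - 54, - 26, - 20,-28/3, - 52/19,  -  2.07,  -  1/3, 30/17, 31/8, 27, 55,89, 91] 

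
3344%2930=414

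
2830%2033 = 797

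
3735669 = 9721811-5986142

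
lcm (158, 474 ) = 474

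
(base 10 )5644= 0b1011000001100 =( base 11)4271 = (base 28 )75g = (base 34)4U0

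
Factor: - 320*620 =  - 198400 = - 2^8*5^2*31^1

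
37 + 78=115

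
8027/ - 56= - 8027/56 = - 143.34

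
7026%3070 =886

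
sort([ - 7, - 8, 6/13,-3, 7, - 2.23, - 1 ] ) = [ - 8, - 7, - 3, - 2.23, - 1, 6/13, 7 ]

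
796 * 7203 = 5733588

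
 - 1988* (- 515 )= 1023820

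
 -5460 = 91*(-60)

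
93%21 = 9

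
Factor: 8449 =7^1*17^1*71^1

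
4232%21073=4232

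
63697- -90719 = 154416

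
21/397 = 21/397 = 0.05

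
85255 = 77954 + 7301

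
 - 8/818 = - 4/409 =-0.01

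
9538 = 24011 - 14473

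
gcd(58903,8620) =1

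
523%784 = 523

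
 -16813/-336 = 50 + 13/336 = 50.04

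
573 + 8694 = 9267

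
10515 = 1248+9267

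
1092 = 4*273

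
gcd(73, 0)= 73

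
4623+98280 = 102903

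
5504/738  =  2752/369= 7.46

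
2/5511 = 2/5511= 0.00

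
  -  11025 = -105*105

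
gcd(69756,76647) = 3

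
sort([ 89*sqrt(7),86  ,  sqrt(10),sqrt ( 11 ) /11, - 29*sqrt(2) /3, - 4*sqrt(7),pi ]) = [-29*sqrt (2)/3,-4*sqrt(7),sqrt ( 11 )/11,pi,  sqrt( 10), 86, 89 * sqrt(7) ]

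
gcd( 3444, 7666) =2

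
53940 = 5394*10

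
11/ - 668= - 1 +657/668 = - 0.02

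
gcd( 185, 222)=37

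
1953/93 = 21 = 21.00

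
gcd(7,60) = 1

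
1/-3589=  - 1/3589 = -  0.00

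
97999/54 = 97999/54  =  1814.80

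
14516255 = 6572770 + 7943485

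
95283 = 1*95283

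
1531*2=3062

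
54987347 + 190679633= 245666980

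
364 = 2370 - 2006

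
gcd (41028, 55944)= 12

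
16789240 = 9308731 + 7480509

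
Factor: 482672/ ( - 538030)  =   - 2^3*  5^( - 1) *97^1*173^( - 1 )=-776/865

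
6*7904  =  47424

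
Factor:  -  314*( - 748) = 2^3 * 11^1*17^1*157^1=234872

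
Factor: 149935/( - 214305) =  - 3^ ( - 1)*7^( -1)*13^(  -  1 )* 191^1 = - 191/273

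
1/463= 1/463  =  0.00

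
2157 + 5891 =8048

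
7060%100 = 60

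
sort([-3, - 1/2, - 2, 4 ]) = [ - 3,-2,  -  1/2,4]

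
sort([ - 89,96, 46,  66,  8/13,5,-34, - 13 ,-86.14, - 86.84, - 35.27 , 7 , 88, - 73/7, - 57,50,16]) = [ - 89, - 86.84,-86.14,  -  57, - 35.27, - 34, - 13, - 73/7, 8/13, 5,  7, 16,46,50, 66, 88 , 96] 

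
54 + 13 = 67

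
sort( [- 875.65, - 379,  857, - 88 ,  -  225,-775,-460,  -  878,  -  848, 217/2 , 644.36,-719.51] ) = [ - 878, - 875.65,-848, - 775, - 719.51,-460, - 379, - 225, - 88,217/2,644.36,857 ]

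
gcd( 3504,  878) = 2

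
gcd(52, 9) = 1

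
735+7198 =7933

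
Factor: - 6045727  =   - 17^1*349^1*1019^1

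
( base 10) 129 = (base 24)59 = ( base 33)3U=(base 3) 11210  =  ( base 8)201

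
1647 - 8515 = -6868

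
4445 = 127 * 35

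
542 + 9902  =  10444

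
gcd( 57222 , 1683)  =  1683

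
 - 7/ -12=7/12 =0.58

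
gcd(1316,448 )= 28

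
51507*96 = 4944672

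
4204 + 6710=10914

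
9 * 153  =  1377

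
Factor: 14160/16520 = 6/7 = 2^1 * 3^1*7^(- 1)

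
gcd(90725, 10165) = 95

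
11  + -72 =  - 61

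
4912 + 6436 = 11348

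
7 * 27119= 189833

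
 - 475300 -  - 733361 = 258061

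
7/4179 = 1/597 =0.00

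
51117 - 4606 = 46511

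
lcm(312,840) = 10920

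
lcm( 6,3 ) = 6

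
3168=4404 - 1236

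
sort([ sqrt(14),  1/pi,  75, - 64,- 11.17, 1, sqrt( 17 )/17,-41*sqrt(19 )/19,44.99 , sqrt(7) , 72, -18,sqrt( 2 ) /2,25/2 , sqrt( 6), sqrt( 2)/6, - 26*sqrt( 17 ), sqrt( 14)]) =[ - 26*sqrt( 17),  -  64,  -  18,-11.17, - 41 * sqrt(19 )/19,sqrt( 2 ) /6  ,  sqrt( 17 ) /17,1/pi, sqrt( 2 )/2,  1,sqrt( 6 ), sqrt( 7 ), sqrt( 14 ), sqrt (14 ) , 25/2,44.99,72,75 ]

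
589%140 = 29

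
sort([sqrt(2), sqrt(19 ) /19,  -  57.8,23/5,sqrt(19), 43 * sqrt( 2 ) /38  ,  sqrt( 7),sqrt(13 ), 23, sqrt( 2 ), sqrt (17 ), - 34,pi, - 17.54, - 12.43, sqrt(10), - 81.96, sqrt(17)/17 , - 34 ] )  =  [ - 81.96,- 57.8, - 34, - 34, - 17.54,- 12.43 , sqrt(19 ) /19, sqrt( 17 ) /17,sqrt (2 ), sqrt( 2 ), 43*sqrt( 2 )/38, sqrt( 7), pi,sqrt( 10 ),sqrt( 13), sqrt( 17 ),sqrt( 19), 23/5,23] 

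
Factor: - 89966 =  - 2^1 * 44983^1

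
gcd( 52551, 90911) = 1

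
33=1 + 32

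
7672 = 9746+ -2074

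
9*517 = 4653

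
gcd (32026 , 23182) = 134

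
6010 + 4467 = 10477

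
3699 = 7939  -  4240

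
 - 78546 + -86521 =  -165067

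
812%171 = 128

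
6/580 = 3/290  =  0.01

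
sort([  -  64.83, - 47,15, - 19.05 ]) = [ - 64.83, - 47, - 19.05, 15]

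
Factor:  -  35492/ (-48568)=19/26 = 2^(  -  1)*13^(-1 )*19^1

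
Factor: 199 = 199^1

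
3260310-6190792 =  - 2930482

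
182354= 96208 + 86146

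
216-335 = -119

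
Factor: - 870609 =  - 3^1*29^1*10007^1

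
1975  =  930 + 1045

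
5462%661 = 174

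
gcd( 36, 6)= 6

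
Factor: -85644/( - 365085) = 2^2 * 3^1*5^( - 1 )*7^( - 1)*13^1*19^( - 1 ) = 156/665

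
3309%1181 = 947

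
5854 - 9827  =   - 3973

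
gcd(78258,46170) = 6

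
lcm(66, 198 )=198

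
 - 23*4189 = - 96347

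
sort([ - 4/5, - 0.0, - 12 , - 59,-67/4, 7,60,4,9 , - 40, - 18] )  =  [ - 59, - 40, - 18 , - 67/4 , - 12, -4/5,  -  0.0,4, 7,  9,60]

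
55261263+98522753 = 153784016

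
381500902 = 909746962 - 528246060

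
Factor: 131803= 7^1*19^1 * 991^1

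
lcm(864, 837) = 26784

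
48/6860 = 12/1715= 0.01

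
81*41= 3321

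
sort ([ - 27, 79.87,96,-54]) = [  -  54,- 27, 79.87,96]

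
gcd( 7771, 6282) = 1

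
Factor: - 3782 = -2^1*31^1*61^1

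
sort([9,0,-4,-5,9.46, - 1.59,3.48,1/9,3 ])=[ - 5 ,-4, - 1.59, 0,1/9,3 , 3.48,9 , 9.46 ]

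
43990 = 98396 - 54406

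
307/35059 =307/35059 = 0.01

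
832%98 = 48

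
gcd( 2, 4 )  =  2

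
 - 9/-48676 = 9/48676 = 0.00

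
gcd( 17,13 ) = 1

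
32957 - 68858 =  - 35901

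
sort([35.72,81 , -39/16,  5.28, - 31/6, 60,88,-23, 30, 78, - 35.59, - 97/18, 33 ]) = [ - 35.59 , - 23, - 97/18, - 31/6,-39/16, 5.28, 30, 33, 35.72, 60, 78, 81, 88]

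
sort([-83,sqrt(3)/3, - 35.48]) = [ - 83,-35.48, sqrt(3 ) /3]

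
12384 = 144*86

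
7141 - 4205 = 2936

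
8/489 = 8/489 = 0.02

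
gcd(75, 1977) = 3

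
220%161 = 59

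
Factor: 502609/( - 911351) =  - 7^(  -  3)*71^1*2657^( -1)*7079^1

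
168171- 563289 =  - 395118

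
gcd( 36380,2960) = 20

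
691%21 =19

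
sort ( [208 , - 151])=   [-151, 208]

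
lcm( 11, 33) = 33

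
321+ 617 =938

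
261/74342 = 261/74342 = 0.00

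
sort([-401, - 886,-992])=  [  -  992,-886,  -  401] 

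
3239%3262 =3239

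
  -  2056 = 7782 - 9838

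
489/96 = 163/32 =5.09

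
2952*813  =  2399976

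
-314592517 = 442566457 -757158974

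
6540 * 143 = 935220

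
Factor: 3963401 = 13^1*29^1*10513^1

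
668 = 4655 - 3987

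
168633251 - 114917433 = 53715818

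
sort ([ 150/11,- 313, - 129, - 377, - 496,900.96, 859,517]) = [- 496, - 377,  -  313, - 129,150/11,  517 , 859,900.96]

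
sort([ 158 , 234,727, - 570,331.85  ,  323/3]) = [ - 570,323/3 , 158,234, 331.85,  727 ]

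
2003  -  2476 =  - 473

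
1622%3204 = 1622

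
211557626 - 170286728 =41270898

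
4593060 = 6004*765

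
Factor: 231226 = 2^1*115613^1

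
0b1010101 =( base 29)2R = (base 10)85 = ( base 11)78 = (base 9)104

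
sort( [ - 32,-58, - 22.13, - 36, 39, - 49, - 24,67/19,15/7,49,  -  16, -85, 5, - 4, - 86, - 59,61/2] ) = [ - 86 ,  -  85,  -  59, - 58, - 49, - 36 , - 32 , - 24,  -  22.13 , - 16, - 4,15/7,67/19,5,61/2,39,49]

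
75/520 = 15/104=0.14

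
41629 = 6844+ 34785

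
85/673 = 85/673 = 0.13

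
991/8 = 123 + 7/8 = 123.88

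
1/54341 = 1/54341 = 0.00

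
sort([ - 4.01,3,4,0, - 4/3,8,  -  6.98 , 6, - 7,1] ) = [-7, - 6.98, - 4.01, - 4/3,0,1, 3,4, 6,8] 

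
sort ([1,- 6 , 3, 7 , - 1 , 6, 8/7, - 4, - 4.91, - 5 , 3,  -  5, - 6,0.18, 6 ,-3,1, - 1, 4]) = [ - 6, - 6 ,-5, - 5, - 4.91, - 4, - 3, - 1, - 1,0.18,1, 1 , 8/7, 3, 3, 4,  6,6,7 ]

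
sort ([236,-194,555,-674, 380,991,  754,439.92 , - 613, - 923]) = [ - 923,-674, - 613,-194,236,380, 439.92 , 555,754,991 ] 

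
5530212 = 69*80148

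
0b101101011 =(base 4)11223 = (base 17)146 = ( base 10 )363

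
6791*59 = 400669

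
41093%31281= 9812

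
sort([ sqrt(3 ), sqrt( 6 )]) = [sqrt( 3), sqrt(6) ]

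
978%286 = 120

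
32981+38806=71787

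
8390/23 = 8390/23 = 364.78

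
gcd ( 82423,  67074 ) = 1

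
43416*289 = 12547224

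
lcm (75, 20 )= 300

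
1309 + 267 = 1576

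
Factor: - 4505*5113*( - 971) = 22366077115= 5^1*17^1*53^1*971^1 * 5113^1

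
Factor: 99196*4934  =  489433064 = 2^3*2467^1*24799^1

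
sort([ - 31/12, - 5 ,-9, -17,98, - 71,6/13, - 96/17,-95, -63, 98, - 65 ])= [- 95, - 71,  -  65,-63, - 17,-9, - 96/17, - 5,-31/12,6/13,98, 98]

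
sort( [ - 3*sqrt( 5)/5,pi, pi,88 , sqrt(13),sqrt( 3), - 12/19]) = [  -  3*sqrt(5) /5 , - 12/19,sqrt(3), pi,pi,sqrt (13),88]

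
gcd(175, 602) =7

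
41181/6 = 13727/2 = 6863.50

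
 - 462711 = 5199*( - 89) 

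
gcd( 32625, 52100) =25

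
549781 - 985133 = -435352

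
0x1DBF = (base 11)57a3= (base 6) 55131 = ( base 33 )6WP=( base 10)7615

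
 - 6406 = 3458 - 9864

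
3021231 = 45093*67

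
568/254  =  284/127=   2.24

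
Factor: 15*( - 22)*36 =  - 11880 = - 2^3*3^3 * 5^1*11^1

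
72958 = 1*72958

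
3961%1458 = 1045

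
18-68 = -50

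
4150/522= 7+248/261= 7.95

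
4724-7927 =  - 3203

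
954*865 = 825210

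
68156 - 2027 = 66129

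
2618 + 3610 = 6228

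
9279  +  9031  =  18310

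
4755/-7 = -4755/7 = - 679.29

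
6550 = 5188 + 1362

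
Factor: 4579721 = 4579721^1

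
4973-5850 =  - 877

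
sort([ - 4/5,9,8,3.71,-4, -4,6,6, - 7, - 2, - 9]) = [ - 9, - 7, - 4, - 4, - 2, - 4/5,3.71,6,6 , 8,9 ] 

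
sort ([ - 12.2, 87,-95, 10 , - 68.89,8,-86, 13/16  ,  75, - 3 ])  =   [ - 95,  -  86,- 68.89 , - 12.2, - 3,13/16,  8, 10,75,87]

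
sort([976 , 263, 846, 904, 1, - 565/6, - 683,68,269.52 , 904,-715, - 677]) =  [ - 715, - 683, - 677,  -  565/6,1,68,263,269.52,846,904, 904,976] 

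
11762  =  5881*2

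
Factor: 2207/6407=43^( - 1)*149^( - 1 )*2207^1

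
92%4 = 0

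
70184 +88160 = 158344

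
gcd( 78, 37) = 1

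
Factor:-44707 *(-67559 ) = 13^1*19^1*181^1*67559^1 = 3020360213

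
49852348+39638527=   89490875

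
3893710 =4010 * 971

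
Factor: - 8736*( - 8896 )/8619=1992704/221 = 2^11*7^1 * 13^(-1 )*17^( - 1 )*139^1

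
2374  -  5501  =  - 3127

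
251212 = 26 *9662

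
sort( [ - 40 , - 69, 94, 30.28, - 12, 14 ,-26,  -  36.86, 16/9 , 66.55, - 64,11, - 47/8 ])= [ - 69 , - 64, - 40, - 36.86, - 26, - 12, - 47/8, 16/9, 11,14,  30.28  ,  66.55 , 94]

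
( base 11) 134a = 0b11011010100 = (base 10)1748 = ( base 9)2352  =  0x6D4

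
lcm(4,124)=124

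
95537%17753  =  6772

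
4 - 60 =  - 56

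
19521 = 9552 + 9969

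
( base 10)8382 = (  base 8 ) 20276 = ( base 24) ed6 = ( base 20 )10J2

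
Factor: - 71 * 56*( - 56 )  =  222656 = 2^6*7^2*71^1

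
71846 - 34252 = 37594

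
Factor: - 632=-2^3*79^1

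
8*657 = 5256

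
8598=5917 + 2681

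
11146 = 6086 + 5060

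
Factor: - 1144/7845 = -2^3*3^ (-1)*5^( - 1 )*11^1*13^1*523^( -1 ) 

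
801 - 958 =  - 157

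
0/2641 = 0=0.00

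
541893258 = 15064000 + 526829258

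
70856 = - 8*( -8857 ) 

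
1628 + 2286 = 3914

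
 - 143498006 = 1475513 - 144973519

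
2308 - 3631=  - 1323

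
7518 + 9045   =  16563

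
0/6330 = 0= 0.00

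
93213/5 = 18642 + 3/5 =18642.60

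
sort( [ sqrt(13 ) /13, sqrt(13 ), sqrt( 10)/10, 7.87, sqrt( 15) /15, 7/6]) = [sqrt( 15)/15, sqrt( 13)/13,sqrt( 10)/10  ,  7/6, sqrt(13), 7.87 ] 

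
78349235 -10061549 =68287686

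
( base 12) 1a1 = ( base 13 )175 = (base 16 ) 109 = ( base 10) 265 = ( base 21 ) cd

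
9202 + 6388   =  15590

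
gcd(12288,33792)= 3072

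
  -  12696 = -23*552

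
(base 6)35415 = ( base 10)5123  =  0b1010000000011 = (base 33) 4N8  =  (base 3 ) 21000202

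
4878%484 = 38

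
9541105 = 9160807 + 380298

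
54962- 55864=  - 902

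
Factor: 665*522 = 2^1*3^2*5^1 * 7^1*19^1*29^1 =347130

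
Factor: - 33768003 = -3^1*1657^1*6793^1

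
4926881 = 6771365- 1844484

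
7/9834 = 7/9834 = 0.00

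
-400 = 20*( - 20)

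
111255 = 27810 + 83445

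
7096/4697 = 7096/4697 = 1.51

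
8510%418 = 150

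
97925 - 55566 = 42359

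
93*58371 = 5428503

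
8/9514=4/4757=0.00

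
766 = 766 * 1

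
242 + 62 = 304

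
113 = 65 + 48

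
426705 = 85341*5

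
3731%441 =203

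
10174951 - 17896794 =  - 7721843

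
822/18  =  45 +2/3  =  45.67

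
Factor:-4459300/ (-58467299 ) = 2^2*5^2  *11^( - 1)*19^1*2347^1*5315209^( - 1) 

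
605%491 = 114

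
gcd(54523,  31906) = 7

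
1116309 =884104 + 232205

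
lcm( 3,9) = 9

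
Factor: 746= 2^1*373^1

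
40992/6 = 6832 = 6832.00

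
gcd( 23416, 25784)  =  8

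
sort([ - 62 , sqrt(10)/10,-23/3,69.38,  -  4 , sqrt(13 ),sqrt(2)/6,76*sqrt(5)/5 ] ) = [ - 62,- 23/3, -4,sqrt( 2 )/6,sqrt(10)/10,sqrt(13), 76*sqrt(5 )/5, 69.38]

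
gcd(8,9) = 1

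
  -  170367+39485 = - 130882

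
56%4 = 0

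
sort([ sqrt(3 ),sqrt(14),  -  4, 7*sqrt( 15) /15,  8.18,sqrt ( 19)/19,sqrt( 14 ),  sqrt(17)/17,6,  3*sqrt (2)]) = [ - 4 , sqrt(19)/19, sqrt( 17 )/17,sqrt (3 ),7*sqrt(15 )/15, sqrt( 14), sqrt(14),  3*sqrt(2 ),6, 8.18 ] 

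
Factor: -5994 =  - 2^1*3^4*37^1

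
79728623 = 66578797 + 13149826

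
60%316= 60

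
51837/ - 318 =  - 17279/106=- 163.01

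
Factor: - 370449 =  - 3^2*41161^1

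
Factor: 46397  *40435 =1876062695=5^1*13^1*43^1*83^1*8087^1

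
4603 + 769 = 5372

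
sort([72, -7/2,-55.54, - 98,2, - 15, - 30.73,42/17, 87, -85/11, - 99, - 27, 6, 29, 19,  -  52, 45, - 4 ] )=[-99 , - 98, - 55.54, - 52, - 30.73, - 27, -15, -85/11, - 4, - 7/2, 2, 42/17, 6,19,  29, 45 , 72 , 87 ] 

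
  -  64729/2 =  - 64729/2 = - 32364.50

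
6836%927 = 347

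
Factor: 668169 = 3^4*73^1*113^1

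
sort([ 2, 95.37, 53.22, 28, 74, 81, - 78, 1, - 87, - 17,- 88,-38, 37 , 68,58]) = [ - 88, - 87, - 78,  -  38 , - 17,1,2,28,37,53.22,58,68, 74, 81, 95.37]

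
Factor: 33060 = 2^2*3^1*5^1  *19^1*29^1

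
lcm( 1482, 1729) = 10374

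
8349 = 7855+494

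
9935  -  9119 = 816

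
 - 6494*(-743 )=4825042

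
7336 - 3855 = 3481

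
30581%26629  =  3952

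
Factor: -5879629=  -  7^1 * 137^1*6131^1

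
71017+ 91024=162041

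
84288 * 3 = 252864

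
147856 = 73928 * 2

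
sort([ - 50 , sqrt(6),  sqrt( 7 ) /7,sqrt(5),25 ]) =[-50,sqrt( 7)/7,sqrt(5 ),sqrt( 6 ),25] 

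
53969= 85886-31917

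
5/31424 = 5/31424 = 0.00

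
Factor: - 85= - 5^1 * 17^1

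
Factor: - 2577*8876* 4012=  - 2^4*3^1*7^1*17^1*  59^1 * 317^1  *859^1 =- 91768289424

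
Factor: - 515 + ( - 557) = - 2^4*67^1  =  - 1072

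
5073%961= 268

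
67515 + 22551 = 90066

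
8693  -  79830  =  -71137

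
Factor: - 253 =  -11^1 * 23^1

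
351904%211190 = 140714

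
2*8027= 16054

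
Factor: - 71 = - 71^1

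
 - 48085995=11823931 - 59909926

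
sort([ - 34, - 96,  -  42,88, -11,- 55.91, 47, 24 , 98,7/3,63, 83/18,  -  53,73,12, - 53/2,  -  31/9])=[-96,- 55.91, -53,  -  42, -34, - 53/2, - 11,  -  31/9,  7/3 , 83/18, 12,24,47,  63,73,88,98 ] 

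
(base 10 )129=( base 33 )3U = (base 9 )153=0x81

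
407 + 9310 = 9717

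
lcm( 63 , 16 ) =1008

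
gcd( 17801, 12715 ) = 2543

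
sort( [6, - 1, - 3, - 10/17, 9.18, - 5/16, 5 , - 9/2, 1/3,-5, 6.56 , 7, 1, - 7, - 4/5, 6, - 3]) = [-7,-5, - 9/2, - 3 , - 3, - 1,-4/5, - 10/17,-5/16, 1/3, 1 , 5, 6, 6,  6.56, 7, 9.18] 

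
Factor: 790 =2^1*5^1*79^1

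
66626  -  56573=10053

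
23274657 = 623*37359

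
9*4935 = 44415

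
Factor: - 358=  -  2^1 * 179^1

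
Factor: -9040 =- 2^4 * 5^1*113^1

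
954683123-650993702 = 303689421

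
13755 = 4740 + 9015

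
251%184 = 67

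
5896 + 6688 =12584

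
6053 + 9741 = 15794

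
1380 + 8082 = 9462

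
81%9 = 0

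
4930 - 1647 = 3283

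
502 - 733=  - 231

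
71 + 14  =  85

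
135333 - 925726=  - 790393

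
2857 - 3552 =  - 695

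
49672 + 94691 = 144363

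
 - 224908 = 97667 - 322575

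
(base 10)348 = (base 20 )H8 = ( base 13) 20A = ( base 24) EC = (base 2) 101011100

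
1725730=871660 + 854070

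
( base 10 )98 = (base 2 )1100010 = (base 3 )10122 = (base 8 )142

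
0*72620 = 0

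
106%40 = 26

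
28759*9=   258831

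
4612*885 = 4081620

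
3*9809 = 29427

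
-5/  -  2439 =5/2439  =  0.00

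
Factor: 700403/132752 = 2^( - 4)*11^1*41^1*1553^1*8297^(  -  1 )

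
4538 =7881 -3343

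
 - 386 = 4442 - 4828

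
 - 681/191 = - 4  +  83/191  =  - 3.57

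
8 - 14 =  - 6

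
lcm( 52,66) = 1716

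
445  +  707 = 1152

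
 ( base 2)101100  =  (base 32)1C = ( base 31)1D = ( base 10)44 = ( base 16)2c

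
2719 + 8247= 10966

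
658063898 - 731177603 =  - 73113705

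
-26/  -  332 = 13/166 = 0.08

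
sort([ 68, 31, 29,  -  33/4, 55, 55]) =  [ - 33/4 , 29, 31,55, 55, 68]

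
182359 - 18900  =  163459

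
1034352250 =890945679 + 143406571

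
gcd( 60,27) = 3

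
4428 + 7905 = 12333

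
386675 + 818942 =1205617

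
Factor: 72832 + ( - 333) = 7^1*10357^1 = 72499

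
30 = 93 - 63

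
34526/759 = 45+371/759 = 45.49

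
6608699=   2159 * 3061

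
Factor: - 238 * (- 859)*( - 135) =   -  27599670 = - 2^1*3^3*5^1*7^1 * 17^1*859^1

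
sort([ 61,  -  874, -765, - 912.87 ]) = [ - 912.87,-874,-765, 61]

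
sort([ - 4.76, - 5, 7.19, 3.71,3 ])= [ - 5, - 4.76, 3,  3.71,7.19]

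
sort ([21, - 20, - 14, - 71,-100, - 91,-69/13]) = [ - 100,-91, - 71 ,-20, - 14 ,-69/13,  21] 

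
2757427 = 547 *5041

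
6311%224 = 39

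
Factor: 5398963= 509^1*10607^1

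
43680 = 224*195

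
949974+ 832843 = 1782817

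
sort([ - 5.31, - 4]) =[ - 5.31, - 4]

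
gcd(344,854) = 2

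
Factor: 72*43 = 3096  =  2^3 *3^2* 43^1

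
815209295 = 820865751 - 5656456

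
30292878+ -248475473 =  - 218182595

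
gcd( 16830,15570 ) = 90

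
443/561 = 443/561  =  0.79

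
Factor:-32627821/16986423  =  - 3^( - 1) * 37^1 * 41^( - 1) * 138101^(-1)*881833^1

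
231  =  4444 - 4213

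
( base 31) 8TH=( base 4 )2012130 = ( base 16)219c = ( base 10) 8604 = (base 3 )102210200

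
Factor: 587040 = 2^5*3^1*5^1*1223^1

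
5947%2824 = 299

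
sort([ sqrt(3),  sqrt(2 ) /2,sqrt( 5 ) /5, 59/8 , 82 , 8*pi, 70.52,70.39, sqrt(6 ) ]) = [ sqrt(5 ) /5,sqrt( 2)/2, sqrt( 3), sqrt(6),59/8,8  *pi, 70.39, 70.52, 82 ]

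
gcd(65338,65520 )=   182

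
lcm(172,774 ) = 1548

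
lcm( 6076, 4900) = 151900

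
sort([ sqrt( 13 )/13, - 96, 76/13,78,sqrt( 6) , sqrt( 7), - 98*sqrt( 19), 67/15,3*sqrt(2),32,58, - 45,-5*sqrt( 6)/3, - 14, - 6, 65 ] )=[ -98* sqrt(19),-96, - 45, - 14, - 6, - 5*sqrt(6)/3,sqrt( 13)/13,sqrt( 6),  sqrt(7),3*sqrt(2 ),67/15,76/13,32, 58,65,78 ]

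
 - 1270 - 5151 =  - 6421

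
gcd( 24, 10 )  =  2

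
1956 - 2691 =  - 735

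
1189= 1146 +43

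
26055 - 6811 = 19244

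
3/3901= 3/3901 = 0.00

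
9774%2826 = 1296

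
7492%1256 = 1212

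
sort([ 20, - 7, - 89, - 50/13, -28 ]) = [ - 89, - 28, - 7, - 50/13,20] 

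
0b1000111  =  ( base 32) 27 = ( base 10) 71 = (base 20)3B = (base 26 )2j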